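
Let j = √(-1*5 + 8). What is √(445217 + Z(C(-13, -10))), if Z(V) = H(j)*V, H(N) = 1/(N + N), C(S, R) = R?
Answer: √(4006953 - 15*√3)/3 ≈ 667.24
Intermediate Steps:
j = √3 (j = √(-5 + 8) = √3 ≈ 1.7320)
H(N) = 1/(2*N)
Z(V) = V*√3/6 (Z(V) = (1/(2*(√3)))*V = ((√3/3)/2)*V = (√3/6)*V = V*√3/6)
√(445217 + Z(C(-13, -10))) = √(445217 + (⅙)*(-10)*√3) = √(445217 - 5*√3/3)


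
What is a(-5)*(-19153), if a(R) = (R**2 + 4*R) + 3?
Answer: -153224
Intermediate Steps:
a(R) = 3 + R**2 + 4*R
a(-5)*(-19153) = (3 + (-5)**2 + 4*(-5))*(-19153) = (3 + 25 - 20)*(-19153) = 8*(-19153) = -153224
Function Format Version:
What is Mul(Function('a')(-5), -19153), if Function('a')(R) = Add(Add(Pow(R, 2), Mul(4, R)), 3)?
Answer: -153224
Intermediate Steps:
Function('a')(R) = Add(3, Pow(R, 2), Mul(4, R))
Mul(Function('a')(-5), -19153) = Mul(Add(3, Pow(-5, 2), Mul(4, -5)), -19153) = Mul(Add(3, 25, -20), -19153) = Mul(8, -19153) = -153224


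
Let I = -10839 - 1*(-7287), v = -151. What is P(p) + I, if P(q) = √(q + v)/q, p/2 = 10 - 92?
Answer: -3552 - 3*I*√35/164 ≈ -3552.0 - 0.10822*I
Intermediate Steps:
I = -3552 (I = -10839 + 7287 = -3552)
p = -164 (p = 2*(10 - 92) = 2*(-82) = -164)
P(q) = √(-151 + q)/q (P(q) = √(q - 151)/q = √(-151 + q)/q)
P(p) + I = √(-151 - 164)/(-164) - 3552 = -3*I*√35/164 - 3552 = -3552 - 3*I*√35/164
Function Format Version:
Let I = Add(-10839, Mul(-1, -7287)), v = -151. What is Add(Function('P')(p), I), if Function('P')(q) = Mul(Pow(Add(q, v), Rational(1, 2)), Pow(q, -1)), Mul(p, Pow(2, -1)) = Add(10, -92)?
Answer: Add(-3552, Mul(Rational(-3, 164), I, Pow(35, Rational(1, 2)))) ≈ Add(-3552.0, Mul(-0.10822, I))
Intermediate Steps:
I = -3552 (I = Add(-10839, 7287) = -3552)
p = -164 (p = Mul(2, Add(10, -92)) = Mul(2, -82) = -164)
Function('P')(q) = Mul(Pow(q, -1), Pow(Add(-151, q), Rational(1, 2))) (Function('P')(q) = Mul(Pow(Add(q, -151), Rational(1, 2)), Pow(q, -1)) = Mul(Pow(Add(-151, q), Rational(1, 2)), Pow(q, -1)) = Mul(Pow(q, -1), Pow(Add(-151, q), Rational(1, 2))))
Add(Function('P')(p), I) = Add(Mul(Pow(-164, -1), Pow(Add(-151, -164), Rational(1, 2))), -3552) = Add(Mul(Rational(-1, 164), Pow(-315, Rational(1, 2))), -3552) = Add(Mul(Rational(-1, 164), Mul(3, I, Pow(35, Rational(1, 2)))), -3552) = Add(Mul(Rational(-3, 164), I, Pow(35, Rational(1, 2))), -3552) = Add(-3552, Mul(Rational(-3, 164), I, Pow(35, Rational(1, 2))))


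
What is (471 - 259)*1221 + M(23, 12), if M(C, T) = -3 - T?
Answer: 258837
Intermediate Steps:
(471 - 259)*1221 + M(23, 12) = (471 - 259)*1221 + (-3 - 1*12) = 212*1221 + (-3 - 12) = 258852 - 15 = 258837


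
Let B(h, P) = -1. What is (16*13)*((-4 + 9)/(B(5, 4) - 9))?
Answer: -104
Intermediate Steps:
(16*13)*((-4 + 9)/(B(5, 4) - 9)) = (16*13)*((-4 + 9)/(-1 - 9)) = 208*(5/(-10)) = 208*(5*(-⅒)) = 208*(-½) = -104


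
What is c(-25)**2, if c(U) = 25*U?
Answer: 390625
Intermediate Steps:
c(-25)**2 = (25*(-25))**2 = (-625)**2 = 390625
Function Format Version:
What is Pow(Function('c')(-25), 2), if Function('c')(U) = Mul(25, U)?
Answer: 390625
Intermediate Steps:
Pow(Function('c')(-25), 2) = Pow(Mul(25, -25), 2) = Pow(-625, 2) = 390625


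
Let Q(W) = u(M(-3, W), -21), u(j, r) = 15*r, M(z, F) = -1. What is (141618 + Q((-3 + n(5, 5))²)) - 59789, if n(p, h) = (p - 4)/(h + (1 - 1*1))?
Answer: 81514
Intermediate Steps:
n(p, h) = (-4 + p)/h (n(p, h) = (-4 + p)/(h + (1 - 1)) = (-4 + p)/(h + 0) = (-4 + p)/h)
Q(W) = -315 (Q(W) = 15*(-21) = -315)
(141618 + Q((-3 + n(5, 5))²)) - 59789 = (141618 - 315) - 59789 = 141303 - 59789 = 81514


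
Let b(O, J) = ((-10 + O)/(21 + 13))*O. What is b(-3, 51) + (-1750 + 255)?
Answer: -50791/34 ≈ -1493.9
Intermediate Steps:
b(O, J) = O*(-5/17 + O/34) (b(O, J) = ((-10 + O)/34)*O = ((-10 + O)*(1/34))*O = (-5/17 + O/34)*O = O*(-5/17 + O/34))
b(-3, 51) + (-1750 + 255) = (1/34)*(-3)*(-10 - 3) + (-1750 + 255) = (1/34)*(-3)*(-13) - 1495 = 39/34 - 1495 = -50791/34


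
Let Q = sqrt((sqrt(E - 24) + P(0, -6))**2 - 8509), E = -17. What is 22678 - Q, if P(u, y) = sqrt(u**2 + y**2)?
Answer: 22678 - sqrt(-8514 + 12*I*sqrt(41)) ≈ 22678.0 - 92.272*I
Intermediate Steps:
Q = sqrt(-8509 + (6 + I*sqrt(41))**2) (Q = sqrt((sqrt(-17 - 24) + sqrt(0**2 + (-6)**2))**2 - 8509) = sqrt((sqrt(-41) + sqrt(0 + 36))**2 - 8509) = sqrt((I*sqrt(41) + sqrt(36))**2 - 8509) = sqrt((I*sqrt(41) + 6)**2 - 8509) = sqrt((6 + I*sqrt(41))**2 - 8509) = sqrt(-8509 + (6 + I*sqrt(41))**2) ≈ 0.4164 + 92.272*I)
22678 - Q = 22678 - sqrt(-8514 + 12*I*sqrt(41))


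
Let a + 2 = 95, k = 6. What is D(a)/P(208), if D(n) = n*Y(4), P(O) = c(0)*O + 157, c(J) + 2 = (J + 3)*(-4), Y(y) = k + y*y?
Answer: -2046/2755 ≈ -0.74265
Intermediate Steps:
a = 93 (a = -2 + 95 = 93)
Y(y) = 6 + y² (Y(y) = 6 + y*y = 6 + y²)
c(J) = -14 - 4*J (c(J) = -2 + (J + 3)*(-4) = -2 + (3 + J)*(-4) = -2 + (-12 - 4*J) = -14 - 4*J)
P(O) = 157 - 14*O (P(O) = (-14 - 4*0)*O + 157 = (-14 + 0)*O + 157 = -14*O + 157 = 157 - 14*O)
D(n) = 22*n (D(n) = n*(6 + 4²) = n*(6 + 16) = n*22 = 22*n)
D(a)/P(208) = (22*93)/(157 - 14*208) = 2046/(157 - 2912) = 2046/(-2755) = 2046*(-1/2755) = -2046/2755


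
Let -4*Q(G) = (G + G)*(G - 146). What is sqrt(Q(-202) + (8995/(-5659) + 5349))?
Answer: 224*I*sqrt(19019899)/5659 ≈ 172.63*I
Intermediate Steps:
Q(G) = -G*(-146 + G)/2 (Q(G) = -(G + G)*(G - 146)/4 = -2*G*(-146 + G)/4 = -G*(-146 + G)/2)
sqrt(Q(-202) + (8995/(-5659) + 5349)) = sqrt((1/2)*(-202)*(146 - 1*(-202)) + (8995/(-5659) + 5349)) = sqrt((1/2)*(-202)*(146 + 202) + (8995*(-1/5659) + 5349)) = sqrt((1/2)*(-202)*348 + (-8995/5659 + 5349)) = sqrt(-35148 + 30260996/5659) = sqrt(-168641536/5659) = 224*I*sqrt(19019899)/5659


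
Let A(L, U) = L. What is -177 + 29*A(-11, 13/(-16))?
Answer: -496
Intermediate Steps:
-177 + 29*A(-11, 13/(-16)) = -177 + 29*(-11) = -177 - 319 = -496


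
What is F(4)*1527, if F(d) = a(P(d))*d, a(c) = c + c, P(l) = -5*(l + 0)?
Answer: -244320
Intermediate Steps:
P(l) = -5*l
a(c) = 2*c
F(d) = -10*d² (F(d) = (2*(-5*d))*d = (-10*d)*d = -10*d²)
F(4)*1527 = -10*4²*1527 = -10*16*1527 = -160*1527 = -244320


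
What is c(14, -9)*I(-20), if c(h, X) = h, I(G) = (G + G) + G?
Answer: -840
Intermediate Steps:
I(G) = 3*G (I(G) = 2*G + G = 3*G)
c(14, -9)*I(-20) = 14*(3*(-20)) = 14*(-60) = -840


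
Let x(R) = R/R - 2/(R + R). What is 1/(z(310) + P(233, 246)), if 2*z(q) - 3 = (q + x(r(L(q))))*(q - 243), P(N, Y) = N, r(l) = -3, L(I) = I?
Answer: 6/63985 ≈ 9.3772e-5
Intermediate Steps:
x(R) = 1 - 1/R (x(R) = 1 - 2*1/(2*R) = 1 - 1/R)
z(q) = 3/2 + (-243 + q)*(4/3 + q)/2 (z(q) = 3/2 + ((q + (-1 - 3)/(-3))*(q - 243))/2 = 3/2 + ((q - 1/3*(-4))*(-243 + q))/2 = 3/2 + ((q + 4/3)*(-243 + q))/2 = 3/2 + ((4/3 + q)*(-243 + q))/2 = 3/2 + ((-243 + q)*(4/3 + q))/2 = 3/2 + (-243 + q)*(4/3 + q)/2)
1/(z(310) + P(233, 246)) = 1/((-321/2 + (1/2)*310**2 - 725/6*310) + 233) = 1/((-321/2 + (1/2)*96100 - 112375/3) + 233) = 1/((-321/2 + 48050 - 112375/3) + 233) = 1/(62587/6 + 233) = 1/(63985/6) = 6/63985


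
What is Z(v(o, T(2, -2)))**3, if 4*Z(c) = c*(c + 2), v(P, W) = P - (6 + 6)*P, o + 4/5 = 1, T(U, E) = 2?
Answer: 1331/1000000 ≈ 0.0013310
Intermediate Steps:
o = 1/5 (o = -4/5 + 1 = 1/5 ≈ 0.20000)
v(P, W) = -11*P (v(P, W) = P - 12*P = -11*P)
Z(c) = c*(2 + c)/4 (Z(c) = (c*(c + 2))/4 = (c*(2 + c))/4 = c*(2 + c)/4)
Z(v(o, T(2, -2)))**3 = ((-11*1/5)*(2 - 11*1/5)/4)**3 = ((1/4)*(-11/5)*(2 - 11/5))**3 = ((1/4)*(-11/5)*(-1/5))**3 = (11/100)**3 = 1331/1000000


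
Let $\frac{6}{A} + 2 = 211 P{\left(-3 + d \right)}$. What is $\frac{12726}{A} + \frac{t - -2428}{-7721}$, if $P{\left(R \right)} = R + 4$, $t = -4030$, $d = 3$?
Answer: $\frac{13788796524}{7721} \approx 1.7859 \cdot 10^{6}$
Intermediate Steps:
$P{\left(R \right)} = 4 + R$
$A = \frac{3}{421}$ ($A = \frac{6}{-2 + 211 \left(4 + \left(-3 + 3\right)\right)} = \frac{6}{-2 + 211 \left(4 + 0\right)} = \frac{6}{-2 + 211 \cdot 4} = \frac{6}{-2 + 844} = \frac{6}{842} = 6 \cdot \frac{1}{842} = \frac{3}{421} \approx 0.0071259$)
$\frac{12726}{A} + \frac{t - -2428}{-7721} = \frac{12726}{\frac{3}{421}} + \frac{-4030 - -2428}{-7721} = 12726 \cdot \frac{421}{3} + \left(-4030 + 2428\right) \left(- \frac{1}{7721}\right) = 1785882 - - \frac{1602}{7721} = 1785882 + \frac{1602}{7721} = \frac{13788796524}{7721}$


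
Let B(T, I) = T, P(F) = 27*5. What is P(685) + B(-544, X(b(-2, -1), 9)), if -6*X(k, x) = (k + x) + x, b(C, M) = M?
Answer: -409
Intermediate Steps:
P(F) = 135
X(k, x) = -x/3 - k/6 (X(k, x) = -((k + x) + x)/6 = -(k + 2*x)/6 = -x/3 - k/6)
P(685) + B(-544, X(b(-2, -1), 9)) = 135 - 544 = -409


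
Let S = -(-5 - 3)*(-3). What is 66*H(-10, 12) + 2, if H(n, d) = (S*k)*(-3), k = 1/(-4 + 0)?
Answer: -1186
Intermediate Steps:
k = -¼ (k = 1/(-4) = -¼ ≈ -0.25000)
S = -24 (S = -(-8)*(-3) = -1*24 = -24)
H(n, d) = -18 (H(n, d) = -24*(-¼)*(-3) = 6*(-3) = -18)
66*H(-10, 12) + 2 = 66*(-18) + 2 = -1188 + 2 = -1186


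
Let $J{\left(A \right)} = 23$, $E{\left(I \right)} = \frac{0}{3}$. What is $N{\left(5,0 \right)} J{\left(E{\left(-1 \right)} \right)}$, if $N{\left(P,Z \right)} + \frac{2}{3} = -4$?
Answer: $- \frac{322}{3} \approx -107.33$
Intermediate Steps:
$E{\left(I \right)} = 0$ ($E{\left(I \right)} = 0 \cdot \frac{1}{3} = 0$)
$N{\left(P,Z \right)} = - \frac{14}{3}$ ($N{\left(P,Z \right)} = - \frac{2}{3} - 4 = - \frac{14}{3}$)
$N{\left(5,0 \right)} J{\left(E{\left(-1 \right)} \right)} = \left(- \frac{14}{3}\right) 23 = - \frac{322}{3}$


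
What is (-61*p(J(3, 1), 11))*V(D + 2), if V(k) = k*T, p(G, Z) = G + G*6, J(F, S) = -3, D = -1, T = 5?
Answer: 6405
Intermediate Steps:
p(G, Z) = 7*G (p(G, Z) = G + 6*G = 7*G)
V(k) = 5*k (V(k) = k*5 = 5*k)
(-61*p(J(3, 1), 11))*V(D + 2) = (-427*(-3))*(5*(-1 + 2)) = (-61*(-21))*(5*1) = 1281*5 = 6405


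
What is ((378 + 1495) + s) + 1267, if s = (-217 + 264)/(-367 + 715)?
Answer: 1092767/348 ≈ 3140.1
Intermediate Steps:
s = 47/348 ≈ 0.13506
((378 + 1495) + s) + 1267 = ((378 + 1495) + 47/348) + 1267 = (1873 + 47/348) + 1267 = 651851/348 + 1267 = 1092767/348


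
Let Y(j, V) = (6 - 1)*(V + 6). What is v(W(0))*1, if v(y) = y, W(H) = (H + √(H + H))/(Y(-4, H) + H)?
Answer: 0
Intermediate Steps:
Y(j, V) = 30 + 5*V (Y(j, V) = 5*(6 + V) = 30 + 5*V)
W(H) = (H + √2*√H)/(30 + 6*H) (W(H) = (H + √(H + H))/((30 + 5*H) + H) = (H + √(2*H))/(30 + 6*H) = (H + √2*√H)/(30 + 6*H))
v(W(0))*1 = ((0 + √2*√0)/(6*(5 + 0)))*1 = ((⅙)*(0 + √2*0)/5)*1 = ((⅙)*(⅕)*(0 + 0))*1 = ((⅙)*(⅕)*0)*1 = 0*1 = 0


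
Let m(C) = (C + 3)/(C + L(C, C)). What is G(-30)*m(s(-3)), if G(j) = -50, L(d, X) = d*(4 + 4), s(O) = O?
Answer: 0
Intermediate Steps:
L(d, X) = 8*d (L(d, X) = d*8 = 8*d)
m(C) = (3 + C)/(9*C) (m(C) = (C + 3)/(C + 8*C) = (3 + C)/((9*C)) = (3 + C)*(1/(9*C)) = (3 + C)/(9*C))
G(-30)*m(s(-3)) = -50*(3 - 3)/(9*(-3)) = -50*(-1)*0/(9*3) = -50*0 = 0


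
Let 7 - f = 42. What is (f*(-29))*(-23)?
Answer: -23345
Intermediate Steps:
f = -35 (f = 7 - 1*42 = 7 - 42 = -35)
(f*(-29))*(-23) = -35*(-29)*(-23) = 1015*(-23) = -23345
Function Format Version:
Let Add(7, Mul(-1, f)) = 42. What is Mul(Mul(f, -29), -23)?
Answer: -23345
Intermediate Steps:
f = -35 (f = Add(7, Mul(-1, 42)) = Add(7, -42) = -35)
Mul(Mul(f, -29), -23) = Mul(Mul(-35, -29), -23) = Mul(1015, -23) = -23345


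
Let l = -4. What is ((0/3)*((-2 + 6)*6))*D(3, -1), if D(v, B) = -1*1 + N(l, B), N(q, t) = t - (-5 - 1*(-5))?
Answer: 0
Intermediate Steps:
N(q, t) = t (N(q, t) = t - (-5 + 5) = t - 1*0 = t + 0 = t)
D(v, B) = -1 + B (D(v, B) = -1*1 + B = -1 + B)
((0/3)*((-2 + 6)*6))*D(3, -1) = ((0/3)*((-2 + 6)*6))*(-1 - 1) = ((0*(⅓))*(4*6))*(-2) = (0*24)*(-2) = 0*(-2) = 0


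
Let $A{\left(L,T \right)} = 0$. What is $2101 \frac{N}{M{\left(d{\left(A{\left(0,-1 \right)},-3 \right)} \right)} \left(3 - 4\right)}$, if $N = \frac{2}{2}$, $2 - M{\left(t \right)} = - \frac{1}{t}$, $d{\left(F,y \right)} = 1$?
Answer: $- \frac{2101}{3} \approx -700.33$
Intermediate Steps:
$M{\left(t \right)} = 2 + \frac{1}{t}$ ($M{\left(t \right)} = 2 - - \frac{1}{t} = 2 + \frac{1}{t}$)
$N = 1$ ($N = 2 \cdot \frac{1}{2} = 1$)
$2101 \frac{N}{M{\left(d{\left(A{\left(0,-1 \right)},-3 \right)} \right)} \left(3 - 4\right)} = 2101 \cdot 1 \frac{1}{\left(2 + 1^{-1}\right) \left(3 - 4\right)} = 2101 \cdot 1 \frac{1}{\left(2 + 1\right) \left(-1\right)} = 2101 \cdot 1 \frac{1}{3 \left(-1\right)} = 2101 \cdot 1 \frac{1}{-3} = 2101 \cdot 1 \left(- \frac{1}{3}\right) = 2101 \left(- \frac{1}{3}\right) = - \frac{2101}{3}$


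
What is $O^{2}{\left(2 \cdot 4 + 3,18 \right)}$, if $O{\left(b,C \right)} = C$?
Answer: $324$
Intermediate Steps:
$O^{2}{\left(2 \cdot 4 + 3,18 \right)} = 18^{2} = 324$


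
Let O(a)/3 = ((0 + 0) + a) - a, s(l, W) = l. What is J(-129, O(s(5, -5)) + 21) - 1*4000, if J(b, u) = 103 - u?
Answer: -3918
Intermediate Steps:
O(a) = 0 (O(a) = 3*(((0 + 0) + a) - a) = 3*((0 + a) - a) = 3*(a - a) = 3*0 = 0)
J(-129, O(s(5, -5)) + 21) - 1*4000 = (103 - (0 + 21)) - 1*4000 = (103 - 1*21) - 4000 = (103 - 21) - 4000 = 82 - 4000 = -3918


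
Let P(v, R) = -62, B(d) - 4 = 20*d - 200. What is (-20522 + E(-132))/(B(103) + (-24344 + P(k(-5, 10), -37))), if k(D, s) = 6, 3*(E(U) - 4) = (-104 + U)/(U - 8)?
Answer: 2154331/2366910 ≈ 0.91019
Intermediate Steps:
B(d) = -196 + 20*d (B(d) = 4 + (20*d - 200) = 4 + (-200 + 20*d) = -196 + 20*d)
E(U) = 4 + (-104 + U)/(3*(-8 + U)) (E(U) = 4 + ((-104 + U)/(U - 8))/3 = 4 + ((-104 + U)/(-8 + U))/3 = 4 + (-104 + U)/(3*(-8 + U)))
(-20522 + E(-132))/(B(103) + (-24344 + P(k(-5, 10), -37))) = (-20522 + (-200 + 13*(-132))/(3*(-8 - 132)))/((-196 + 20*103) + (-24344 - 62)) = (-20522 + (⅓)*(-200 - 1716)/(-140))/((-196 + 2060) - 24406) = (-20522 + (⅓)*(-1/140)*(-1916))/(1864 - 24406) = (-20522 + 479/105)/(-22542) = -2154331/105*(-1/22542) = 2154331/2366910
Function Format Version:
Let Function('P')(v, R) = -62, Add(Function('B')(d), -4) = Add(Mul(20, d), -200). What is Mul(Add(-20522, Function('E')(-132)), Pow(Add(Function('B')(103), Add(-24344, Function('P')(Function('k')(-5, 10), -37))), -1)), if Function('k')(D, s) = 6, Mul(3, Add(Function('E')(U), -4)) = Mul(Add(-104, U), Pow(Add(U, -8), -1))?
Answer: Rational(2154331, 2366910) ≈ 0.91019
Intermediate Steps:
Function('B')(d) = Add(-196, Mul(20, d)) (Function('B')(d) = Add(4, Add(Mul(20, d), -200)) = Add(4, Add(-200, Mul(20, d))) = Add(-196, Mul(20, d)))
Function('E')(U) = Add(4, Mul(Rational(1, 3), Pow(Add(-8, U), -1), Add(-104, U))) (Function('E')(U) = Add(4, Mul(Rational(1, 3), Mul(Add(-104, U), Pow(Add(U, -8), -1)))) = Add(4, Mul(Rational(1, 3), Mul(Add(-104, U), Pow(Add(-8, U), -1)))) = Add(4, Mul(Rational(1, 3), Mul(Pow(Add(-8, U), -1), Add(-104, U)))) = Add(4, Mul(Rational(1, 3), Pow(Add(-8, U), -1), Add(-104, U))))
Mul(Add(-20522, Function('E')(-132)), Pow(Add(Function('B')(103), Add(-24344, Function('P')(Function('k')(-5, 10), -37))), -1)) = Mul(Add(-20522, Mul(Rational(1, 3), Pow(Add(-8, -132), -1), Add(-200, Mul(13, -132)))), Pow(Add(Add(-196, Mul(20, 103)), Add(-24344, -62)), -1)) = Mul(Add(-20522, Mul(Rational(1, 3), Pow(-140, -1), Add(-200, -1716))), Pow(Add(Add(-196, 2060), -24406), -1)) = Mul(Add(-20522, Mul(Rational(1, 3), Rational(-1, 140), -1916)), Pow(Add(1864, -24406), -1)) = Mul(Add(-20522, Rational(479, 105)), Pow(-22542, -1)) = Mul(Rational(-2154331, 105), Rational(-1, 22542)) = Rational(2154331, 2366910)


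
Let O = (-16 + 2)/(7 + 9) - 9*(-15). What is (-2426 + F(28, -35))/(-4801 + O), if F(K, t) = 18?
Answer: 19264/37335 ≈ 0.51598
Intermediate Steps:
O = 1073/8 (O = -14/16 + 135 = -14*1/16 + 135 = -7/8 + 135 = 1073/8 ≈ 134.13)
(-2426 + F(28, -35))/(-4801 + O) = (-2426 + 18)/(-4801 + 1073/8) = -2408/(-37335/8) = -2408*(-8/37335) = 19264/37335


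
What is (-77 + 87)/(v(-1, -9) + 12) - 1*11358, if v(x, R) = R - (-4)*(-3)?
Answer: -102232/9 ≈ -11359.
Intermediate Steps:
v(x, R) = -12 + R (v(x, R) = R - 1*12 = R - 12 = -12 + R)
(-77 + 87)/(v(-1, -9) + 12) - 1*11358 = (-77 + 87)/((-12 - 9) + 12) - 1*11358 = 10/(-21 + 12) - 11358 = 10/(-9) - 11358 = -⅑*10 - 11358 = -10/9 - 11358 = -102232/9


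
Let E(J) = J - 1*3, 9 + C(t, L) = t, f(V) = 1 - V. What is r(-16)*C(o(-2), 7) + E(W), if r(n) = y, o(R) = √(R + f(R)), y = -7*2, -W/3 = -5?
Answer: 124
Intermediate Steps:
W = 15 (W = -3*(-5) = 15)
y = -14
o(R) = 1 (o(R) = √(R + (1 - R)) = √1 = 1)
C(t, L) = -9 + t
r(n) = -14
E(J) = -3 + J (E(J) = J - 3 = -3 + J)
r(-16)*C(o(-2), 7) + E(W) = -14*(-9 + 1) + (-3 + 15) = -14*(-8) + 12 = 112 + 12 = 124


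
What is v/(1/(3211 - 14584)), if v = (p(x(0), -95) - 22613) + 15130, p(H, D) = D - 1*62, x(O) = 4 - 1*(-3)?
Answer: 86889720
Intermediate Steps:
x(O) = 7 (x(O) = 4 + 3 = 7)
p(H, D) = -62 + D (p(H, D) = D - 62 = -62 + D)
v = -7640 (v = ((-62 - 95) - 22613) + 15130 = (-157 - 22613) + 15130 = -22770 + 15130 = -7640)
v/(1/(3211 - 14584)) = -7640/(1/(3211 - 14584)) = -7640/(1/(-11373)) = -7640/(-1/11373) = -7640*(-11373) = 86889720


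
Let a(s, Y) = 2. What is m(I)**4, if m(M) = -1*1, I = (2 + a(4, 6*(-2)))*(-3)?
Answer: 1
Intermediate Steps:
I = -12 (I = (2 + 2)*(-3) = 4*(-3) = -12)
m(M) = -1
m(I)**4 = (-1)**4 = 1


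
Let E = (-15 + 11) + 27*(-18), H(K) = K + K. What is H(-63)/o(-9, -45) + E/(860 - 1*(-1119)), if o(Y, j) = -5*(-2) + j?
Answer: 33172/9895 ≈ 3.3524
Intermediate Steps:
o(Y, j) = 10 + j
H(K) = 2*K
E = -490 (E = -4 - 486 = -490)
H(-63)/o(-9, -45) + E/(860 - 1*(-1119)) = (2*(-63))/(10 - 45) - 490/(860 - 1*(-1119)) = -126/(-35) - 490/(860 + 1119) = -126*(-1/35) - 490/1979 = 18/5 - 490*1/1979 = 18/5 - 490/1979 = 33172/9895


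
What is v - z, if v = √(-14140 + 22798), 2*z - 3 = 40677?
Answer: -20340 + 3*√962 ≈ -20247.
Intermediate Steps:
z = 20340 (z = 3/2 + (½)*40677 = 3/2 + 40677/2 = 20340)
v = 3*√962 (v = √8658 = 3*√962 ≈ 93.048)
v - z = 3*√962 - 1*20340 = 3*√962 - 20340 = -20340 + 3*√962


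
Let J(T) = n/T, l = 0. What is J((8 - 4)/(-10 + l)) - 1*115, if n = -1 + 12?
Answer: -285/2 ≈ -142.50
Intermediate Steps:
n = 11
J(T) = 11/T
J((8 - 4)/(-10 + l)) - 1*115 = 11/(((8 - 4)/(-10 + 0))) - 1*115 = 11/((4/(-10))) - 115 = 11/((4*(-1/10))) - 115 = 11/(-2/5) - 115 = 11*(-5/2) - 115 = -55/2 - 115 = -285/2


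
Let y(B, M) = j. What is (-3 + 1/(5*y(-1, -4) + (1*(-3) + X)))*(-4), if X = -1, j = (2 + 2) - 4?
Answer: 13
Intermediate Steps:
j = 0 (j = 4 - 4 = 0)
y(B, M) = 0
(-3 + 1/(5*y(-1, -4) + (1*(-3) + X)))*(-4) = (-3 + 1/(5*0 + (1*(-3) - 1)))*(-4) = (-3 + 1/(0 + (-3 - 1)))*(-4) = (-3 + 1/(0 - 4))*(-4) = (-3 + 1/(-4))*(-4) = (-3 - ¼)*(-4) = -13/4*(-4) = 13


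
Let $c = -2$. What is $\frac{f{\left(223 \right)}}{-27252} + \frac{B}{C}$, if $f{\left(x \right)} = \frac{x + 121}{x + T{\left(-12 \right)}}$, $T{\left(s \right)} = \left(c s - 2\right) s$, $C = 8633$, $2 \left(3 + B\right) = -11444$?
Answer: $- \frac{1598438987}{2411481789} \approx -0.66285$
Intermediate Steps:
$B = -5725$ ($B = -3 + \frac{1}{2} \left(-11444\right) = -3 - 5722 = -5725$)
$T{\left(s \right)} = s \left(-2 - 2 s\right)$ ($T{\left(s \right)} = \left(- 2 s - 2\right) s = \left(-2 - 2 s\right) s = s \left(-2 - 2 s\right)$)
$f{\left(x \right)} = \frac{121 + x}{-264 + x}$ ($f{\left(x \right)} = \frac{x + 121}{x - - 24 \left(1 - 12\right)} = \frac{121 + x}{x - \left(-24\right) \left(-11\right)} = \frac{121 + x}{x - 264} = \frac{121 + x}{-264 + x}$)
$\frac{f{\left(223 \right)}}{-27252} + \frac{B}{C} = \frac{\frac{1}{-264 + 223} \left(121 + 223\right)}{-27252} - \frac{5725}{8633} = \frac{1}{-41} \cdot 344 \left(- \frac{1}{27252}\right) - \frac{5725}{8633} = \left(- \frac{1}{41}\right) 344 \left(- \frac{1}{27252}\right) - \frac{5725}{8633} = \left(- \frac{344}{41}\right) \left(- \frac{1}{27252}\right) - \frac{5725}{8633} = \frac{86}{279333} - \frac{5725}{8633} = - \frac{1598438987}{2411481789}$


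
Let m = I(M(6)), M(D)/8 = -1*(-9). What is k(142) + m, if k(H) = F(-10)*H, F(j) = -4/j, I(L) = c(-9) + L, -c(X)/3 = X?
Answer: 779/5 ≈ 155.80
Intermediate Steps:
c(X) = -3*X
M(D) = 72 (M(D) = 8*(-1*(-9)) = 8*9 = 72)
I(L) = 27 + L (I(L) = -3*(-9) + L = 27 + L)
m = 99 (m = 27 + 72 = 99)
k(H) = 2*H/5 (k(H) = (-4/(-10))*H = (-4*(-⅒))*H = 2*H/5)
k(142) + m = (⅖)*142 + 99 = 284/5 + 99 = 779/5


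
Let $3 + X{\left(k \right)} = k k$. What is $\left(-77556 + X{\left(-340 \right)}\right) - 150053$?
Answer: $-112012$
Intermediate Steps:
$X{\left(k \right)} = -3 + k^{2}$ ($X{\left(k \right)} = -3 + k k = -3 + k^{2}$)
$\left(-77556 + X{\left(-340 \right)}\right) - 150053 = \left(-77556 - \left(3 - \left(-340\right)^{2}\right)\right) - 150053 = \left(-77556 + \left(-3 + 115600\right)\right) - 150053 = \left(-77556 + 115597\right) - 150053 = 38041 - 150053 = -112012$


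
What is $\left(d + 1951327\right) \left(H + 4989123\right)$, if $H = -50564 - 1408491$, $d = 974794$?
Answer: $10329406106228$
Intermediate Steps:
$H = -1459055$
$\left(d + 1951327\right) \left(H + 4989123\right) = \left(974794 + 1951327\right) \left(-1459055 + 4989123\right) = 2926121 \cdot 3530068 = 10329406106228$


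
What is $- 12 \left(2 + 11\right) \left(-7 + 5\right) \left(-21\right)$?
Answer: $-6552$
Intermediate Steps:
$- 12 \left(2 + 11\right) \left(-7 + 5\right) \left(-21\right) = - 12 \cdot 13 \left(-2\right) \left(-21\right) = \left(-12\right) \left(-26\right) \left(-21\right) = 312 \left(-21\right) = -6552$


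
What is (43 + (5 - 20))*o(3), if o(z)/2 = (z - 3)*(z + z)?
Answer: 0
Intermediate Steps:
o(z) = 4*z*(-3 + z) (o(z) = 2*((z - 3)*(z + z)) = 2*((-3 + z)*(2*z)) = 2*(2*z*(-3 + z)) = 4*z*(-3 + z))
(43 + (5 - 20))*o(3) = (43 + (5 - 20))*(4*3*(-3 + 3)) = (43 - 15)*(4*3*0) = 28*0 = 0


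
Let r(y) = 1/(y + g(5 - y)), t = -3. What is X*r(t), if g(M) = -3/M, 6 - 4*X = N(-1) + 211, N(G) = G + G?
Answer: 406/27 ≈ 15.037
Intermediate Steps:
N(G) = 2*G
X = -203/4 (X = 3/2 - (2*(-1) + 211)/4 = 3/2 - (-2 + 211)/4 = 3/2 - ¼*209 = 3/2 - 209/4 = -203/4 ≈ -50.750)
r(y) = 1/(y - 3/(5 - y))
X*r(t) = -203*(-5 - 3)/(4*(3 - 3*(-5 - 3))) = -203*(-8)/(4*(3 - 3*(-8))) = -203*(-8)/(4*(3 + 24)) = -203*(-8)/(4*27) = -203*(-8)/108 = -203/4*(-8/27) = 406/27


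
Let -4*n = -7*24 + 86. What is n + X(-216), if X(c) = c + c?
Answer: -823/2 ≈ -411.50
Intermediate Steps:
X(c) = 2*c
n = 41/2 (n = -(-7*24 + 86)/4 = -(-168 + 86)/4 = -1/4*(-82) = 41/2 ≈ 20.500)
n + X(-216) = 41/2 + 2*(-216) = 41/2 - 432 = -823/2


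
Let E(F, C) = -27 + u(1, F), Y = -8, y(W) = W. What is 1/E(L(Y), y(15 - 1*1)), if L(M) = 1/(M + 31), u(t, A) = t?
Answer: -1/26 ≈ -0.038462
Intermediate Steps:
L(M) = 1/(31 + M)
E(F, C) = -26 (E(F, C) = -27 + 1 = -26)
1/E(L(Y), y(15 - 1*1)) = 1/(-26) = -1/26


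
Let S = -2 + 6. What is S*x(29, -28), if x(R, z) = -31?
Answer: -124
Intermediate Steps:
S = 4
S*x(29, -28) = 4*(-31) = -124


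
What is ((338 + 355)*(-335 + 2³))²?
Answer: 51352545321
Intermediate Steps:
((338 + 355)*(-335 + 2³))² = (693*(-335 + 8))² = (693*(-327))² = (-226611)² = 51352545321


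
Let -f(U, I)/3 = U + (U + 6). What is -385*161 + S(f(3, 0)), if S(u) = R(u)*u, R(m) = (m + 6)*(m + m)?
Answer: -139745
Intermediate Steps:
f(U, I) = -18 - 6*U (f(U, I) = -3*(U + (U + 6)) = -3*(U + (6 + U)) = -3*(6 + 2*U) = -18 - 6*U)
R(m) = 2*m*(6 + m) (R(m) = (6 + m)*(2*m) = 2*m*(6 + m))
S(u) = 2*u²*(6 + u) (S(u) = (2*u*(6 + u))*u = 2*u²*(6 + u))
-385*161 + S(f(3, 0)) = -385*161 + 2*(-18 - 6*3)²*(6 + (-18 - 6*3)) = -61985 + 2*(-18 - 18)²*(6 + (-18 - 18)) = -61985 + 2*(-36)²*(6 - 36) = -61985 + 2*1296*(-30) = -61985 - 77760 = -139745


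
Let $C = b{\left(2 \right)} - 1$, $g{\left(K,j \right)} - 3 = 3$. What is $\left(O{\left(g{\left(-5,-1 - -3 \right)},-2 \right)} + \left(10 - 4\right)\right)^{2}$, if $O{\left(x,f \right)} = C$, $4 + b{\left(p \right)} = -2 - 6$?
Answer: $49$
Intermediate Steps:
$g{\left(K,j \right)} = 6$ ($g{\left(K,j \right)} = 3 + 3 = 6$)
$b{\left(p \right)} = -12$ ($b{\left(p \right)} = -4 - 8 = -12$)
$C = -13$ ($C = -12 - 1 = -13$)
$O{\left(x,f \right)} = -13$
$\left(O{\left(g{\left(-5,-1 - -3 \right)},-2 \right)} + \left(10 - 4\right)\right)^{2} = \left(-13 + \left(10 - 4\right)\right)^{2} = \left(-13 + 6\right)^{2} = \left(-7\right)^{2} = 49$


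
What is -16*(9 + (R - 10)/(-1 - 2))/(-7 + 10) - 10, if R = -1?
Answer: -698/9 ≈ -77.556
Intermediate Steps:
-16*(9 + (R - 10)/(-1 - 2))/(-7 + 10) - 10 = -16*(9 + (-1 - 10)/(-1 - 2))/(-7 + 10) - 10 = -16*(9 - 11/(-3))/3 - 10 = -16*(9 - 11*(-⅓))/3 - 10 = -16*(9 + 11/3)/3 - 10 = -608/(3*3) - 10 = -16*38/9 - 10 = -608/9 - 10 = -698/9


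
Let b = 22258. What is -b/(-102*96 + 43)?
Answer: 22258/9749 ≈ 2.2831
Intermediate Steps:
-b/(-102*96 + 43) = -22258/(-102*96 + 43) = -22258/(-9792 + 43) = -22258/(-9749) = -22258*(-1)/9749 = -1*(-22258/9749) = 22258/9749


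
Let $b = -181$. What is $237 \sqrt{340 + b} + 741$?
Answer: $741 + 237 \sqrt{159} \approx 3729.5$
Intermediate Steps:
$237 \sqrt{340 + b} + 741 = 237 \sqrt{340 - 181} + 741 = 237 \sqrt{159} + 741 = 741 + 237 \sqrt{159}$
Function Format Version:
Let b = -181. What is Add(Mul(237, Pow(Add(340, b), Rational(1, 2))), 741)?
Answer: Add(741, Mul(237, Pow(159, Rational(1, 2)))) ≈ 3729.5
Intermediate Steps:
Add(Mul(237, Pow(Add(340, b), Rational(1, 2))), 741) = Add(Mul(237, Pow(Add(340, -181), Rational(1, 2))), 741) = Add(Mul(237, Pow(159, Rational(1, 2))), 741) = Add(741, Mul(237, Pow(159, Rational(1, 2))))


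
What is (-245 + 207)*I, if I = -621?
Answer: 23598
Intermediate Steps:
(-245 + 207)*I = (-245 + 207)*(-621) = -38*(-621) = 23598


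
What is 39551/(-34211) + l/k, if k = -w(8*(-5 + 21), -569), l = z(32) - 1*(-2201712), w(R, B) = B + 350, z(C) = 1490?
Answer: 75365081953/7492209 ≈ 10059.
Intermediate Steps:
w(R, B) = 350 + B
l = 2203202 (l = 1490 - 1*(-2201712) = 1490 + 2201712 = 2203202)
k = 219 (k = -(350 - 569) = -1*(-219) = 219)
39551/(-34211) + l/k = 39551/(-34211) + 2203202/219 = 39551*(-1/34211) + 2203202*(1/219) = -39551/34211 + 2203202/219 = 75365081953/7492209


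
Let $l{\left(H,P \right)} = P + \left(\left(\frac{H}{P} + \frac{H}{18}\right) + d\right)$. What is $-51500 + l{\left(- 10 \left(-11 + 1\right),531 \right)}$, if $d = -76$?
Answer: $- \frac{27101845}{531} \approx -51039.0$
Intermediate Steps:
$l{\left(H,P \right)} = -76 + P + \frac{H}{18} + \frac{H}{P}$ ($l{\left(H,P \right)} = P - \left(76 - \frac{H}{18} - \frac{H}{P}\right) = P + \left(-76 + \frac{H}{18} + \frac{H}{P}\right) = -76 + P + \frac{H}{18} + \frac{H}{P}$)
$-51500 + l{\left(- 10 \left(-11 + 1\right),531 \right)} = -51500 + \left(-76 + 531 + \frac{\left(-10\right) \left(-11 + 1\right)}{18} + \frac{\left(-10\right) \left(-11 + 1\right)}{531}\right) = -51500 + \left(-76 + 531 + \frac{\left(-10\right) \left(-10\right)}{18} + \left(-10\right) \left(-10\right) \frac{1}{531}\right) = -51500 + \left(-76 + 531 + \frac{1}{18} \cdot 100 + 100 \cdot \frac{1}{531}\right) = -51500 + \left(-76 + 531 + \frac{50}{9} + \frac{100}{531}\right) = -51500 + \frac{244655}{531} = - \frac{27101845}{531}$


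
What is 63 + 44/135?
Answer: 8549/135 ≈ 63.326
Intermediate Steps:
63 + 44/135 = 8549/135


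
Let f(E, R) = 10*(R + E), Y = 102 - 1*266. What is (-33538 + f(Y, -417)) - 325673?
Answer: -365021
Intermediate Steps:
Y = -164 (Y = 102 - 266 = -164)
f(E, R) = 10*E + 10*R (f(E, R) = 10*(E + R) = 10*E + 10*R)
(-33538 + f(Y, -417)) - 325673 = (-33538 + (10*(-164) + 10*(-417))) - 325673 = (-33538 + (-1640 - 4170)) - 325673 = (-33538 - 5810) - 325673 = -39348 - 325673 = -365021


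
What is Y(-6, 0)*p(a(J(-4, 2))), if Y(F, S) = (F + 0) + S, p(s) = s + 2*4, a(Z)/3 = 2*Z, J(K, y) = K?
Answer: 96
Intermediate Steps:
a(Z) = 6*Z (a(Z) = 3*(2*Z) = 6*Z)
p(s) = 8 + s (p(s) = s + 8 = 8 + s)
Y(F, S) = F + S
Y(-6, 0)*p(a(J(-4, 2))) = (-6 + 0)*(8 + 6*(-4)) = -6*(8 - 24) = -6*(-16) = 96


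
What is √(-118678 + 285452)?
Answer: √166774 ≈ 408.38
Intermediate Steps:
√(-118678 + 285452) = √166774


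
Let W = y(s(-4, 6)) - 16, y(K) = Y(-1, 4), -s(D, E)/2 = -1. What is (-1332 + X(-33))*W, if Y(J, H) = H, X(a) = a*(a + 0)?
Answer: 2916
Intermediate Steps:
X(a) = a² (X(a) = a*a = a²)
s(D, E) = 2 (s(D, E) = -2*(-1) = 2)
y(K) = 4
W = -12 (W = 4 - 16 = -12)
(-1332 + X(-33))*W = (-1332 + (-33)²)*(-12) = (-1332 + 1089)*(-12) = -243*(-12) = 2916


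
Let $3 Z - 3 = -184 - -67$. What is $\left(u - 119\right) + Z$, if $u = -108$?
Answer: $-265$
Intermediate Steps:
$Z = -38$ ($Z = 1 + \frac{-184 - -67}{3} = 1 + \frac{-184 + 67}{3} = 1 + \frac{1}{3} \left(-117\right) = 1 - 39 = -38$)
$\left(u - 119\right) + Z = \left(-108 - 119\right) - 38 = -227 - 38 = -265$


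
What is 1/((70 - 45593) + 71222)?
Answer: 1/25699 ≈ 3.8912e-5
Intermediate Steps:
1/((70 - 45593) + 71222) = 1/(-45523 + 71222) = 1/25699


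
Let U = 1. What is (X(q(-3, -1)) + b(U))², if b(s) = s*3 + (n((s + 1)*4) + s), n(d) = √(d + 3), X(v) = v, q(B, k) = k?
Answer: (3 + √11)² ≈ 39.900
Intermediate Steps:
n(d) = √(3 + d)
b(s) = √(7 + 4*s) + 4*s (b(s) = s*3 + (√(3 + (s + 1)*4) + s) = 3*s + (√(3 + (1 + s)*4) + s) = 3*s + (√(3 + (4 + 4*s)) + s) = 3*s + (√(7 + 4*s) + s) = 3*s + (s + √(7 + 4*s)) = √(7 + 4*s) + 4*s)
(X(q(-3, -1)) + b(U))² = (-1 + (√(7 + 4*1) + 4*1))² = (-1 + (√(7 + 4) + 4))² = (-1 + (√11 + 4))² = (-1 + (4 + √11))² = (3 + √11)²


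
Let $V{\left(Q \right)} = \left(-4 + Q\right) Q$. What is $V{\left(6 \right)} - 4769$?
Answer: $-4757$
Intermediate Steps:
$V{\left(Q \right)} = Q \left(-4 + Q\right)$
$V{\left(6 \right)} - 4769 = 6 \left(-4 + 6\right) - 4769 = 6 \cdot 2 - 4769 = 12 - 4769 = -4757$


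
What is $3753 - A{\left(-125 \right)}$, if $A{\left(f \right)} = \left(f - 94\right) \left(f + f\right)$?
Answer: $-50997$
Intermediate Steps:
$A{\left(f \right)} = 2 f \left(-94 + f\right)$ ($A{\left(f \right)} = \left(-94 + f\right) 2 f = 2 f \left(-94 + f\right)$)
$3753 - A{\left(-125 \right)} = 3753 - 2 \left(-125\right) \left(-94 - 125\right) = 3753 - 2 \left(-125\right) \left(-219\right) = 3753 - 54750 = -50997$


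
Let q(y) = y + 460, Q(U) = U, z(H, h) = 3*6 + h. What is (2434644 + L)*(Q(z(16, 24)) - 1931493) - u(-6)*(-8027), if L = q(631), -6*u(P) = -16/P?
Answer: -42340525245473/9 ≈ -4.7045e+12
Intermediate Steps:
z(H, h) = 18 + h
u(P) = 8/(3*P) (u(P) = -(-8)/(3*P) = 8/(3*P))
q(y) = 460 + y
L = 1091 (L = 460 + 631 = 1091)
(2434644 + L)*(Q(z(16, 24)) - 1931493) - u(-6)*(-8027) = (2434644 + 1091)*((18 + 24) - 1931493) - (8/3)/(-6)*(-8027) = 2435735*(42 - 1931493) - (8/3)*(-⅙)*(-8027) = 2435735*(-1931451) - (-4)*(-8027)/9 = -4704502801485 - 1*32108/9 = -4704502801485 - 32108/9 = -42340525245473/9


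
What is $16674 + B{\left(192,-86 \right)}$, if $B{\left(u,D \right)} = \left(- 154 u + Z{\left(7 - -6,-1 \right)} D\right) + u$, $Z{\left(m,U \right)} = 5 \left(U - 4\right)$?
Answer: $-10552$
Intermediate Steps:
$Z{\left(m,U \right)} = -20 + 5 U$ ($Z{\left(m,U \right)} = 5 \left(-4 + U\right) = -20 + 5 U$)
$B{\left(u,D \right)} = - 153 u - 25 D$ ($B{\left(u,D \right)} = \left(- 154 u + \left(-20 + 5 \left(-1\right)\right) D\right) + u = \left(- 154 u + \left(-20 - 5\right) D\right) + u = \left(- 154 u - 25 D\right) + u = - 153 u - 25 D$)
$16674 + B{\left(192,-86 \right)} = 16674 - 27226 = -10552$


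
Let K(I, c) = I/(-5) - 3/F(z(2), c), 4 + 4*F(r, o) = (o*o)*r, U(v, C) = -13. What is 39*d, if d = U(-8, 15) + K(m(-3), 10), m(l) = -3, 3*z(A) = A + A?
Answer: -236301/485 ≈ -487.22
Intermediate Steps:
z(A) = 2*A/3 (z(A) = (A + A)/3 = (2*A)/3 = 2*A/3)
F(r, o) = -1 + r*o²/4 (F(r, o) = -1 + ((o*o)*r)/4 = -1 + (o²*r)/4 = -1 + (r*o²)/4 = -1 + r*o²/4)
K(I, c) = -3/(-1 + c²/3) - I/5 (K(I, c) = I/(-5) - 3/(-1 + ((⅔)*2)*c²/4) = I*(-⅕) - 3/(-1 + (¼)*(4/3)*c²) = -I/5 - 3/(-1 + c²/3) = -3/(-1 + c²/3) - I/5)
d = -6059/485 (d = -13 + (-45 - 1*(-3)*(-3 + 10²))/(5*(-3 + 10²)) = -13 + (-45 - 1*(-3)*(-3 + 100))/(5*(-3 + 100)) = -13 + (⅕)*(-45 - 1*(-3)*97)/97 = -13 + (⅕)*(1/97)*(-45 + 291) = -13 + (⅕)*(1/97)*246 = -13 + 246/485 = -6059/485 ≈ -12.493)
39*d = 39*(-6059/485) = -236301/485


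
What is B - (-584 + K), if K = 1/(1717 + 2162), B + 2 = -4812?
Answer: -16408171/3879 ≈ -4230.0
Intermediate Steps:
B = -4814 (B = -2 - 4812 = -4814)
K = 1/3879 ≈ 0.00025780
B - (-584 + K) = -4814 - (-584 + 1/3879) = -4814 - 1*(-2265335/3879) = -4814 + 2265335/3879 = -16408171/3879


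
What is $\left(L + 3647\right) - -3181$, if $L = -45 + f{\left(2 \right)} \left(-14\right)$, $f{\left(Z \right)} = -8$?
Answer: $6895$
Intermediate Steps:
$L = 67$ ($L = -45 - -112 = -45 + 112 = 67$)
$\left(L + 3647\right) - -3181 = \left(67 + 3647\right) - -3181 = 3714 + \left(-15 + 3196\right) = 3714 + 3181 = 6895$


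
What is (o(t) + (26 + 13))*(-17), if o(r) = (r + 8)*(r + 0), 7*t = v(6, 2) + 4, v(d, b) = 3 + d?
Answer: -47736/49 ≈ -974.20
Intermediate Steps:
t = 13/7 (t = ((3 + 6) + 4)/7 = (9 + 4)/7 = (⅐)*13 = 13/7 ≈ 1.8571)
o(r) = r*(8 + r) (o(r) = (8 + r)*r = r*(8 + r))
(o(t) + (26 + 13))*(-17) = (13*(8 + 13/7)/7 + (26 + 13))*(-17) = ((13/7)*(69/7) + 39)*(-17) = (897/49 + 39)*(-17) = (2808/49)*(-17) = -47736/49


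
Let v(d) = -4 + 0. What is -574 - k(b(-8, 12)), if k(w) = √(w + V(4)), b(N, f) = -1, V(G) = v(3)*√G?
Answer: -574 - 3*I ≈ -574.0 - 3.0*I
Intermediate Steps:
v(d) = -4
V(G) = -4*√G
k(w) = √(-8 + w) (k(w) = √(w - 4*√4) = √(w - 4*2) = √(w - 8) = √(-8 + w))
-574 - k(b(-8, 12)) = -574 - √(-8 - 1) = -574 - √(-9) = -574 - 3*I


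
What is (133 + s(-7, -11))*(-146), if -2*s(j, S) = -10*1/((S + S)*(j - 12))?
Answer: -4058727/209 ≈ -19420.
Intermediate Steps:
s(j, S) = 5/(2*S*(-12 + j)) (s(j, S) = -(-5)/((j - 12)*(S + S)) = -(-5)/((-12 + j)*(2*S)) = -(-5)/(2*S*(-12 + j)) = 5/(2*S*(-12 + j)))
(133 + s(-7, -11))*(-146) = (133 + (5/2)/(-11*(-12 - 7)))*(-146) = (133 + (5/2)*(-1/11)/(-19))*(-146) = (133 + (5/2)*(-1/11)*(-1/19))*(-146) = (133 + 5/418)*(-146) = (55599/418)*(-146) = -4058727/209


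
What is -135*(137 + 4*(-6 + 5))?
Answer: -17955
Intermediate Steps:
-135*(137 + 4*(-6 + 5)) = -135*(137 + 4*(-1)) = -135*(137 - 4) = -135*133 = -17955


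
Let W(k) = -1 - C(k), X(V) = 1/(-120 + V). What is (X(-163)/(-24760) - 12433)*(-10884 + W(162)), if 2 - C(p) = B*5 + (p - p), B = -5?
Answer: 118830350971596/875885 ≈ 1.3567e+8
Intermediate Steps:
C(p) = 27 (C(p) = 2 - (-5*5 + (p - p)) = 2 - (-25 + 0) = 2 - 1*(-25) = 2 + 25 = 27)
W(k) = -28 (W(k) = -1 - 1*27 = -1 - 27 = -28)
(X(-163)/(-24760) - 12433)*(-10884 + W(162)) = (1/(-120 - 163*(-24760)) - 12433)*(-10884 - 28) = (-1/24760/(-283) - 12433)*(-10912) = (-1/283*(-1/24760) - 12433)*(-10912) = (1/7007080 - 12433)*(-10912) = -87119025639/7007080*(-10912) = 118830350971596/875885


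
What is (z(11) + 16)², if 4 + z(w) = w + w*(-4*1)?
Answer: 441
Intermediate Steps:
z(w) = -4 - 3*w (z(w) = -4 + (w + w*(-4*1)) = -4 + (w + w*(-4)) = -4 + (w - 4*w) = -4 - 3*w)
(z(11) + 16)² = ((-4 - 3*11) + 16)² = ((-4 - 33) + 16)² = (-37 + 16)² = (-21)² = 441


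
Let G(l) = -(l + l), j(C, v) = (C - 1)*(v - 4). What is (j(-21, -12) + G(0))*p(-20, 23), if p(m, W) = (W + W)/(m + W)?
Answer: 16192/3 ≈ 5397.3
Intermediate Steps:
p(m, W) = 2*W/(W + m) (p(m, W) = (2*W)/(W + m) = 2*W/(W + m))
j(C, v) = (-1 + C)*(-4 + v)
G(l) = -2*l
(j(-21, -12) + G(0))*p(-20, 23) = ((4 - 1*(-12) - 4*(-21) - 21*(-12)) - 2*0)*(2*23/(23 - 20)) = ((4 + 12 + 84 + 252) + 0)*(2*23/3) = (352 + 0)*(2*23*(⅓)) = 352*(46/3) = 16192/3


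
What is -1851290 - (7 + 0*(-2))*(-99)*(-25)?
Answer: -1868615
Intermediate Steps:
-1851290 - (7 + 0*(-2))*(-99)*(-25) = -1851290 - (7 + 0)*(-99)*(-25) = -1851290 - 7*(-99)*(-25) = -1851290 - (-693)*(-25) = -1851290 - 1*17325 = -1851290 - 17325 = -1868615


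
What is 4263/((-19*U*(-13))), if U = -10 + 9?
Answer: -4263/247 ≈ -17.259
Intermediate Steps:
U = -1
4263/((-19*U*(-13))) = 4263/((-19*(-1)*(-13))) = 4263/((19*(-13))) = 4263/(-247) = 4263*(-1/247) = -4263/247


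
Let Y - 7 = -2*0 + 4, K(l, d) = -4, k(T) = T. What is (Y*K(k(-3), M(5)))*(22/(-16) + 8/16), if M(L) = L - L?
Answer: 77/2 ≈ 38.500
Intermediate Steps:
M(L) = 0
Y = 11 (Y = 7 + (-2*0 + 4) = 7 + (0 + 4) = 7 + 4 = 11)
(Y*K(k(-3), M(5)))*(22/(-16) + 8/16) = (11*(-4))*(22/(-16) + 8/16) = -44*(22*(-1/16) + 8*(1/16)) = -44*(-11/8 + ½) = -44*(-7/8) = 77/2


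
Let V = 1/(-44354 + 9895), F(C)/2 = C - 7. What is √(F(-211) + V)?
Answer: 5*I*√20708652935/34459 ≈ 20.881*I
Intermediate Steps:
F(C) = -14 + 2*C (F(C) = 2*(C - 7) = 2*(-7 + C) = -14 + 2*C)
V = -1/34459 (V = 1/(-34459) = -1/34459 ≈ -2.9020e-5)
√(F(-211) + V) = √((-14 + 2*(-211)) - 1/34459) = √((-14 - 422) - 1/34459) = √(-436 - 1/34459) = √(-15024125/34459) = 5*I*√20708652935/34459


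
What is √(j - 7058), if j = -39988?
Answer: I*√47046 ≈ 216.9*I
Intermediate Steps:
√(j - 7058) = √(-39988 - 7058) = √(-47046) = I*√47046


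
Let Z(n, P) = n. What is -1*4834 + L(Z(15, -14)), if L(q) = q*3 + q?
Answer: -4774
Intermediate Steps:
L(q) = 4*q (L(q) = 3*q + q = 4*q)
-1*4834 + L(Z(15, -14)) = -1*4834 + 4*15 = -4834 + 60 = -4774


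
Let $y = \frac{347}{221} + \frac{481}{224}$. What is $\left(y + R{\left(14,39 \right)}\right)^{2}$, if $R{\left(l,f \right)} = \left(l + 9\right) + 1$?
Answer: $\frac{1882727015625}{2450646016} \approx 768.26$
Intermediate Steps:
$R{\left(l,f \right)} = 10 + l$ ($R{\left(l,f \right)} = \left(9 + l\right) + 1 = 10 + l$)
$y = \frac{184029}{49504}$ ($y = 347 \cdot \frac{1}{221} + 481 \cdot \frac{1}{224} = \frac{347}{221} + \frac{481}{224} = \frac{184029}{49504} \approx 3.7175$)
$\left(y + R{\left(14,39 \right)}\right)^{2} = \left(\frac{184029}{49504} + \left(10 + 14\right)\right)^{2} = \left(\frac{184029}{49504} + 24\right)^{2} = \left(\frac{1372125}{49504}\right)^{2} = \frac{1882727015625}{2450646016}$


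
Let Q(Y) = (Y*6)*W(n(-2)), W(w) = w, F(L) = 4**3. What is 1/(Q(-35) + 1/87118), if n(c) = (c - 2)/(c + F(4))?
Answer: 2700658/36589591 ≈ 0.073810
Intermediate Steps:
F(L) = 64
n(c) = (-2 + c)/(64 + c) (n(c) = (c - 2)/(c + 64) = (-2 + c)/(64 + c))
Q(Y) = -12*Y/31 (Q(Y) = (Y*6)*((-2 - 2)/(64 - 2)) = (6*Y)*(-4/62) = (6*Y)*((1/62)*(-4)) = (6*Y)*(-2/31) = -12*Y/31)
1/(Q(-35) + 1/87118) = 1/(-12/31*(-35) + 1/87118) = 1/(420/31 + 1/87118) = 1/(36589591/2700658) = 2700658/36589591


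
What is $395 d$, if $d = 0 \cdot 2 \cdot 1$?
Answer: $0$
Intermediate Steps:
$d = 0$ ($d = 0 \cdot 1 = 0$)
$395 d = 395 \cdot 0 = 0$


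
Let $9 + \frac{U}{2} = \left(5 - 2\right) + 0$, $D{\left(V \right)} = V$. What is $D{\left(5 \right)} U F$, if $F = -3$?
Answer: $180$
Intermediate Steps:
$U = -12$ ($U = -18 + 2 \left(\left(5 - 2\right) + 0\right) = -18 + 2 \left(3 + 0\right) = -18 + 2 \cdot 3 = -18 + 6 = -12$)
$D{\left(5 \right)} U F = 5 \left(-12\right) \left(-3\right) = \left(-60\right) \left(-3\right) = 180$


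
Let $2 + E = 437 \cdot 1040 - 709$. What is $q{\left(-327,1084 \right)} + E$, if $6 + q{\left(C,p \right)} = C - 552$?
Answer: $452884$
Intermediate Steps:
$q{\left(C,p \right)} = -558 + C$ ($q{\left(C,p \right)} = -6 + \left(C - 552\right) = -6 + \left(-552 + C\right) = -558 + C$)
$E = 453769$ ($E = -2 + \left(437 \cdot 1040 - 709\right) = -2 + \left(454480 - 709\right) = -2 + 453771 = 453769$)
$q{\left(-327,1084 \right)} + E = \left(-558 - 327\right) + 453769 = -885 + 453769 = 452884$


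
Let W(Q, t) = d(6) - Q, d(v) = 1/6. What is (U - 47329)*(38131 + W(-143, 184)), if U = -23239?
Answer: -8102794180/3 ≈ -2.7009e+9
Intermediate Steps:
d(v) = 1/6 (d(v) = 1*(1/6) = 1/6)
W(Q, t) = 1/6 - Q
(U - 47329)*(38131 + W(-143, 184)) = (-23239 - 47329)*(38131 + (1/6 - 1*(-143))) = -70568*(38131 + (1/6 + 143)) = -70568*(38131 + 859/6) = -70568*229645/6 = -8102794180/3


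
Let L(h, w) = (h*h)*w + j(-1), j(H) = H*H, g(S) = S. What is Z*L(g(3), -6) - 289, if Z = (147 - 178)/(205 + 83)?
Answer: -81589/288 ≈ -283.29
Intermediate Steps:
j(H) = H²
L(h, w) = 1 + w*h² (L(h, w) = (h*h)*w + (-1)² = h²*w + 1 = w*h² + 1 = 1 + w*h²)
Z = -31/288 ≈ -0.10764
Z*L(g(3), -6) - 289 = -31*(1 - 6*3²)/288 - 289 = -31*(1 - 6*9)/288 - 289 = -31*(1 - 54)/288 - 289 = -31/288*(-53) - 289 = 1643/288 - 289 = -81589/288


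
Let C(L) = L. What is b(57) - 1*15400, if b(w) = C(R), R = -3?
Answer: -15403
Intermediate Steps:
b(w) = -3
b(57) - 1*15400 = -3 - 1*15400 = -3 - 15400 = -15403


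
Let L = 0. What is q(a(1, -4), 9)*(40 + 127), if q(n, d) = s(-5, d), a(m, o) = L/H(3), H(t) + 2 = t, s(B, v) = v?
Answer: 1503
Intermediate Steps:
H(t) = -2 + t
a(m, o) = 0 (a(m, o) = 0/(-2 + 3) = 0/1 = 0*1 = 0)
q(n, d) = d
q(a(1, -4), 9)*(40 + 127) = 9*(40 + 127) = 9*167 = 1503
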